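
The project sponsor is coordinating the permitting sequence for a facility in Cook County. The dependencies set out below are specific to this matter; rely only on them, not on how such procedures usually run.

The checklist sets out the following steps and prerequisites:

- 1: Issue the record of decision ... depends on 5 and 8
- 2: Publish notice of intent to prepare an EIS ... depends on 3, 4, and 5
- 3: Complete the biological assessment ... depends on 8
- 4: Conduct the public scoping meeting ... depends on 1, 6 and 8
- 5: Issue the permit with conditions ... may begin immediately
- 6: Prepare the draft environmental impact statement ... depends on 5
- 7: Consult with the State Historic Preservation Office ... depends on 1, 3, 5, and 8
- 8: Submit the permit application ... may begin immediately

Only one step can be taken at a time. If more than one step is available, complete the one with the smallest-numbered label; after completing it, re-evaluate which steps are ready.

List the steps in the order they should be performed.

5 and 8 have no prerequisites; 5 has the earlier label, so 5 is first.
6 and 8 are both available; 6 has the earlier label → 6.
That leaves 8 as the only ready step → 8.
Now 1 and 3 have their prerequisites met. 1 has the earlier label, so 1 next.
4 now also ready, so the ready set is {3, 4}; 3 has the earlier label → 3.
7 now also ready, so the ready set is {4, 7}; 4 has the earlier label → 4.
Now 2 and 7 have their prerequisites met. 2 has the earlier label, so 2 next.
7 is the only step now ready → 7.

5, 6, 8, 1, 3, 4, 2, 7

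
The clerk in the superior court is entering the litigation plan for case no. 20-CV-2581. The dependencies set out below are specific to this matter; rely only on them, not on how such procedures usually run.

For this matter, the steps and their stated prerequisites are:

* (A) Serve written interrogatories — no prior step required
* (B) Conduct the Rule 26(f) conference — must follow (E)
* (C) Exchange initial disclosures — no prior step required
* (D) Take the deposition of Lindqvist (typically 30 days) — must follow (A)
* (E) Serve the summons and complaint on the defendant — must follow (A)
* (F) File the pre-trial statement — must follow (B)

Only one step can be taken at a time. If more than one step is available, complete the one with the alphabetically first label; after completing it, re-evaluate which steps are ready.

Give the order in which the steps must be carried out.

(A) and (C) have no prerequisites; (A) has the earlier label, so (A) is first.
Ready: (C), (D) and (E). (C) has the earlier label → (C).
Ready: (D) and (E). (D) has the earlier label → (D).
Next only (E) has its prerequisites met → (E).
(B) is the only step now ready → (B).
(F) needed (B), now all done → (F).

(A), (C), (D), (E), (B), (F)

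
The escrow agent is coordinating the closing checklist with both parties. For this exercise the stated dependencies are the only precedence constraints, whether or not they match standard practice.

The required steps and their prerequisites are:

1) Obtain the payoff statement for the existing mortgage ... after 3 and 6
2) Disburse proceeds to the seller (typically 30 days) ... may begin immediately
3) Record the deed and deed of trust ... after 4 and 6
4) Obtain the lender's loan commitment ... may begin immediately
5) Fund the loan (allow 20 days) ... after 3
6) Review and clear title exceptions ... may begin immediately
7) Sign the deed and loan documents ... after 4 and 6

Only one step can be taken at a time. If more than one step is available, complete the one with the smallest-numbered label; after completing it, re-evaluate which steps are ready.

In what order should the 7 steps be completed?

2, 4, 6, 3, 1, 5, 7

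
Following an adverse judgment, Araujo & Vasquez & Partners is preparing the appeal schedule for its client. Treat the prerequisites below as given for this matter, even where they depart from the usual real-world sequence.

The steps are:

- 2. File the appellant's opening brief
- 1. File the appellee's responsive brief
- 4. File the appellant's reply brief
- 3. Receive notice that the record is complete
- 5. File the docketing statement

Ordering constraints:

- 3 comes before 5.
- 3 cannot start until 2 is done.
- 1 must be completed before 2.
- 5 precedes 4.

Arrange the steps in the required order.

1, 2, 3, 5, 4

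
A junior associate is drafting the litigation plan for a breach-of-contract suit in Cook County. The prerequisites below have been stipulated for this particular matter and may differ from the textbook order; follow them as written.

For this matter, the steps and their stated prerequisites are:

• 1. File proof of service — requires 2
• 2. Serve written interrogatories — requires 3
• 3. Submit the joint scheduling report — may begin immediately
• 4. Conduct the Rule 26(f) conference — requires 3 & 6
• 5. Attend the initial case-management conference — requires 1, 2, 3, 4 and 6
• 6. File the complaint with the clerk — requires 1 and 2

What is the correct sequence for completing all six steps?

3 2 1 6 4 5

Only 3 has no prerequisites, so it is first.
That leaves 2 as the only ready step → 2.
Next only 1 has its prerequisites met → 1.
6 needed 1 and 2, now all done → 6.
4 is the only step now ready → 4.
5 needed 1, 2, 3, 4 and 6, now all done → 5.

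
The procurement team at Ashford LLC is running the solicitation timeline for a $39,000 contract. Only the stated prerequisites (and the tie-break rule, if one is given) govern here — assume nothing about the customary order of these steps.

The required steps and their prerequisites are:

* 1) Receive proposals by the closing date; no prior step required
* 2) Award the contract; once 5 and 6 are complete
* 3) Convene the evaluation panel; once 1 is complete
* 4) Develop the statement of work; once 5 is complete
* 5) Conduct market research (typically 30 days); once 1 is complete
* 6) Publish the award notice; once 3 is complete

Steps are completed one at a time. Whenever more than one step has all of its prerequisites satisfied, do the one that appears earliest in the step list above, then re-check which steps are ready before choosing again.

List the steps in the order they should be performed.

1 3 5 4 6 2

1 has no prerequisites → 1 first.
Ready: 3 and 5. 3 is listed earlier → 3.
5 and 6 are both available; 5 is listed earlier → 5.
4 now also ready, so the ready set is {4, 6}; 4 is listed earlier → 4.
That leaves 6 as the only ready step → 6.
2 needed 5 and 6, now all done → 2.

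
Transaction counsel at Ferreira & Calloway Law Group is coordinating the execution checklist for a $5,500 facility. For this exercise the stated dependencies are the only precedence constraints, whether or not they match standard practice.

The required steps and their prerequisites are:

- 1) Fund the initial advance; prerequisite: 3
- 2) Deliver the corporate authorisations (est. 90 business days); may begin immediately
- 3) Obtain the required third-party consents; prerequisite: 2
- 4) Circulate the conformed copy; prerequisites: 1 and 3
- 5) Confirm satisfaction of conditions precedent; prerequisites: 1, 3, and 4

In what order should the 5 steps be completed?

2 is the only step with nothing outstanding, so it goes first.
Next only 3 has its prerequisites met → 3.
1 needed 3, now all done → 1.
That leaves 4 as the only ready step → 4.
Next only 5 has its prerequisites met → 5.

2 → 3 → 1 → 4 → 5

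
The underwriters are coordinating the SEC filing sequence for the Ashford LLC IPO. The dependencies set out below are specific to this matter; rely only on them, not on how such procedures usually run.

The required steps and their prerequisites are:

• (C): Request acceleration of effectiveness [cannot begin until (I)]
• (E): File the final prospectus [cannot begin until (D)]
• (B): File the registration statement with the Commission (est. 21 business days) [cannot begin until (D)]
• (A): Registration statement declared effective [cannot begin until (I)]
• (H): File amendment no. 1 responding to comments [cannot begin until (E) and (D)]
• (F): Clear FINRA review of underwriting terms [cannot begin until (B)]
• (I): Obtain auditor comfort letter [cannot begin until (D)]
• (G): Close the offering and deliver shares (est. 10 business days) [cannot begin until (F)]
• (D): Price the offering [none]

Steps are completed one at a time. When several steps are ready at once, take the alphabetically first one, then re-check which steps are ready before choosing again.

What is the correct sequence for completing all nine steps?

(D), (B), (E), (F), (G), (H), (I), (A), (C)

Only (D) has no prerequisites, so it is first.
Now (B), (E) and (I) have their prerequisites met. (B) has the earlier label, so (B) next.
Ready: (E), (F) and (I). (E) has the earlier label → (E).
(H) now also ready, so the ready set is {(F), (H), (I)}; (F) has the earlier label → (F).
Ready: (G), (H) and (I). (G) has the earlier label → (G).
Ready: (H) and (I). (H) has the earlier label → (H).
Next only (I) has its prerequisites met → (I).
(A) and (C) are both available; (A) has the earlier label → (A).
That leaves (C) as the only ready step → (C).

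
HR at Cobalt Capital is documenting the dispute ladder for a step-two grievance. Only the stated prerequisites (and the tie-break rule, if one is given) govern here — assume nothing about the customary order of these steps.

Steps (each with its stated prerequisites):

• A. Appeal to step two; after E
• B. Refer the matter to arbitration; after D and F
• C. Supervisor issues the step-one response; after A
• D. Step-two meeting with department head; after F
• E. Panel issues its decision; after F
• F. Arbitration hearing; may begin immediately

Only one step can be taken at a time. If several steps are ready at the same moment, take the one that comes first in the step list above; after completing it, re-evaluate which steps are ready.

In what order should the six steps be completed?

F → D → B → E → A → C

Only F has no prerequisites, so it is first.
D and E are both available; D is listed earlier → D.
B now also ready, so the ready set is {B, E}; B is listed earlier → B.
E needed F, now all done → E.
Next only A has its prerequisites met → A.
C needed A, now all done → C.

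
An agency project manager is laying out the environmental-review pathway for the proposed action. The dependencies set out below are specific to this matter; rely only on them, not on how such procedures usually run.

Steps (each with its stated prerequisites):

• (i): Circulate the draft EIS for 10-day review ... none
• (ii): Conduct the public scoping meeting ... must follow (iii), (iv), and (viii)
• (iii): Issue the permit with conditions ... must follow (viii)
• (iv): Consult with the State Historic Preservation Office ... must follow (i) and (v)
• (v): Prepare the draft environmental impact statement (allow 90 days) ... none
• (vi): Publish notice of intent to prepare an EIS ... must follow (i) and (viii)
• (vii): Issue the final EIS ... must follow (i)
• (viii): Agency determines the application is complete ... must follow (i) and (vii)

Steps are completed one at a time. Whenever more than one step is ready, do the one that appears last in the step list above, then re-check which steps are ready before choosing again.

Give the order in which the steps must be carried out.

(v) → (i) → (vii) → (viii) → (vi) → (iv) → (iii) → (ii)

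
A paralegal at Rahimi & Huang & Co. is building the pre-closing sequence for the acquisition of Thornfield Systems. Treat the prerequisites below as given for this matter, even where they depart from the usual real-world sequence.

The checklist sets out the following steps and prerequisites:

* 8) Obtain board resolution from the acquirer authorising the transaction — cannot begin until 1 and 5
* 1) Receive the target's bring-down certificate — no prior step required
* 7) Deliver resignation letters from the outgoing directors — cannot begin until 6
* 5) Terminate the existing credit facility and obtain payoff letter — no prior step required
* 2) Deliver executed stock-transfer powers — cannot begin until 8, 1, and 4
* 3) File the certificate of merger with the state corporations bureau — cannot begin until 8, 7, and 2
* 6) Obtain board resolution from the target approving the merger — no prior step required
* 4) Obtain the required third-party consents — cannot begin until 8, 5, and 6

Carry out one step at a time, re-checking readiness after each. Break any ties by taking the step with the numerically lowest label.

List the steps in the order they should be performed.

Nothing is required for 1, 5 and 6. 1 has the earlier label → 1 first.
Ready: 5 and 6. 5 has the earlier label → 5.
6 and 8 are both available; 6 has the earlier label → 6.
Ready: 7 and 8. 7 has the earlier label → 7.
8 is the only step now ready → 8.
Next only 4 has its prerequisites met → 4.
2 needed 1, 4 and 8, now all done → 2.
3 needed 2, 7 and 8, now all done → 3.

1 5 6 7 8 4 2 3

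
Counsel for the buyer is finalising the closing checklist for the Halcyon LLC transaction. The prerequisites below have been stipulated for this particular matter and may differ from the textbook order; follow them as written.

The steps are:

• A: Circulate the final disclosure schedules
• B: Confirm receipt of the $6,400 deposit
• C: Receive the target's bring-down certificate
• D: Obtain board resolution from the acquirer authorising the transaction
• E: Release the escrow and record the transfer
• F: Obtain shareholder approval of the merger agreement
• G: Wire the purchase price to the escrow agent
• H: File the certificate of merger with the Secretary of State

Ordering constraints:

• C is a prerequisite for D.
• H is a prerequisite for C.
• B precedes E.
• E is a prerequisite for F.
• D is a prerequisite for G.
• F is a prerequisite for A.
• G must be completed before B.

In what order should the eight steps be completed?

H, C, D, G, B, E, F, A

Only H has no prerequisites, so it is first.
C needed H, now all done → C.
D is the only step now ready → D.
Next only G has its prerequisites met → G.
That leaves B as the only ready step → B.
E needed B, now all done → E.
Next only F has its prerequisites met → F.
A needed F, now all done → A.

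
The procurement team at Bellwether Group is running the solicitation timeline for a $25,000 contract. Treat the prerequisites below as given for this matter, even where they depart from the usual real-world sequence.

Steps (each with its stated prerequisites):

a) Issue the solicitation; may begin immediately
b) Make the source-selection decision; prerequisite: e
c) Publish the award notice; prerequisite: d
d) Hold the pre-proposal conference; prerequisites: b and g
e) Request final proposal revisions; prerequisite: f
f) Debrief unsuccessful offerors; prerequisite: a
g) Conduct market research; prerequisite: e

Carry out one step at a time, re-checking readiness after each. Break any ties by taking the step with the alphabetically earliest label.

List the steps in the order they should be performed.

a is the only step with nothing outstanding, so it goes first.
That leaves f as the only ready step → f.
e needed f, now all done → e.
Ready: b and g. b has the earlier label → b.
g is the only step now ready → g.
d is the only step now ready → d.
c is the only step now ready → c.

a, f, e, b, g, d, c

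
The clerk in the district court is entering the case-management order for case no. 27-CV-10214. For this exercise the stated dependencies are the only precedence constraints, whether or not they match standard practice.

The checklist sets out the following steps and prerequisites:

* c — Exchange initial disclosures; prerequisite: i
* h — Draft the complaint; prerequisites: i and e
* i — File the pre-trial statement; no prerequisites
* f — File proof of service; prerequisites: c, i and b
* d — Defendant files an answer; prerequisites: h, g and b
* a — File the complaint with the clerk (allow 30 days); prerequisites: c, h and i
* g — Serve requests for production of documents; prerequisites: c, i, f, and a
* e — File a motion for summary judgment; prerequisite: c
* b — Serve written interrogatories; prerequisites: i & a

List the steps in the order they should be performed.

i, c, e, h, a, b, f, g, d

i is the only step with nothing outstanding, so it goes first.
c needed i, now all done → c.
e needed c, now all done → e.
h needed i and e, now all done → h.
a is the only step now ready → a.
b is the only step now ready → b.
f needed c, i and b, now all done → f.
Next only g has its prerequisites met → g.
d needed h, g and b, now all done → d.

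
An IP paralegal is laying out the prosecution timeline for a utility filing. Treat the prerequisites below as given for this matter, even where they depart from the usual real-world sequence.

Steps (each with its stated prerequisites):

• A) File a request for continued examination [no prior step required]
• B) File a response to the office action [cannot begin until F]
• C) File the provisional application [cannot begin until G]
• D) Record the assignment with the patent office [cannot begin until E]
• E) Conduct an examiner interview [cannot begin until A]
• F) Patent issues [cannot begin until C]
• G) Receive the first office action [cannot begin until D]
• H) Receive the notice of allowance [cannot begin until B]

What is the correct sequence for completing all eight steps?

A, E, D, G, C, F, B, H

Only A has no prerequisites, so it is first.
E is the only step now ready → E.
Next only D has its prerequisites met → D.
G needed D, now all done → G.
That leaves C as the only ready step → C.
That leaves F as the only ready step → F.
That leaves B as the only ready step → B.
H needed B, now all done → H.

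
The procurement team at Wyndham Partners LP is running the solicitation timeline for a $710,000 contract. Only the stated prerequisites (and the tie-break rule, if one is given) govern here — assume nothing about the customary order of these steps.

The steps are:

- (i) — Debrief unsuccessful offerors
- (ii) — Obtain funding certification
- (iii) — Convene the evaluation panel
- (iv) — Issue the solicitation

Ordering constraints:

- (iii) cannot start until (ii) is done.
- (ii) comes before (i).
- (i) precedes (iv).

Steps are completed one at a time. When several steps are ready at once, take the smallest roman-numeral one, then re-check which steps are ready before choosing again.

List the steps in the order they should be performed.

(ii) is the only step with nothing outstanding, so it goes first.
Ready: (i) and (iii). (i) has the earlier label → (i).
(iv) now also ready, so the ready set is {(iii), (iv)}; (iii) has the earlier label → (iii).
That leaves (iv) as the only ready step → (iv).

(ii) (i) (iii) (iv)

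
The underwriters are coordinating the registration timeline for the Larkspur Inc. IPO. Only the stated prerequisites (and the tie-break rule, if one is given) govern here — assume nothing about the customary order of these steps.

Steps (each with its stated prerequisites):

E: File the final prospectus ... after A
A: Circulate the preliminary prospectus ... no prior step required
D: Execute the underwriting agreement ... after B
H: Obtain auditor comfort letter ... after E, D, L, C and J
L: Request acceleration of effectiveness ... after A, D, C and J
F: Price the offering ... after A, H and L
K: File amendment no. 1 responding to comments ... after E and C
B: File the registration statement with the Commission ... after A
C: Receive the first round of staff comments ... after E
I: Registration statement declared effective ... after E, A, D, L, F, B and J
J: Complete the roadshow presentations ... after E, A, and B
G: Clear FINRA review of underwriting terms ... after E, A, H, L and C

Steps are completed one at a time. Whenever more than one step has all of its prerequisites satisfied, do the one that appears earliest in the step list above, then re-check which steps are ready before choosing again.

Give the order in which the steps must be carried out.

A has no prerequisites → A first.
E and B are both available; E is listed earlier → E.
B and C are both available; B is listed earlier → B.
D, C and J are all available; D is listed earlier → D.
Ready: C and J. C is listed earlier → C.
K now also ready, so the ready set is {K, J}; K is listed earlier → K.
That leaves J as the only ready step → J.
That leaves L as the only ready step → L.
H needed E, D, L, C and J, now all done → H.
F and G are both available; F is listed earlier → F.
Now I and G have their prerequisites met. I is listed earlier, so I next.
G needed E, A, H, L and C, now all done → G.

A, E, B, D, C, K, J, L, H, F, I, G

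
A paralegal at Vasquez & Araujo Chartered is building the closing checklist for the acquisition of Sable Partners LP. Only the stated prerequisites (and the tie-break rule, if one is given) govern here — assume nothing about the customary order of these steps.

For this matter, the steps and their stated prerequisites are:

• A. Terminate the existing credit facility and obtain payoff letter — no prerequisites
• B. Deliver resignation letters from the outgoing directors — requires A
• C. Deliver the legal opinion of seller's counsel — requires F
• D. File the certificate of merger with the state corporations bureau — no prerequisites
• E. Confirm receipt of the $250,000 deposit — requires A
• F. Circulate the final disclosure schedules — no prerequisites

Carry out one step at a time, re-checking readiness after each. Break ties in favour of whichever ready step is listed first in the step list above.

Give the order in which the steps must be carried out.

A, D and F have no prerequisites; A is listed earlier, so A is first.
B and E now also ready, so the ready set is {B, D, E, F}; B is listed earlier → B.
D, E and F are all available; D is listed earlier → D.
Now E and F have their prerequisites met. E is listed earlier, so E next.
That leaves F as the only ready step → F.
C needed F, now all done → C.

A → B → D → E → F → C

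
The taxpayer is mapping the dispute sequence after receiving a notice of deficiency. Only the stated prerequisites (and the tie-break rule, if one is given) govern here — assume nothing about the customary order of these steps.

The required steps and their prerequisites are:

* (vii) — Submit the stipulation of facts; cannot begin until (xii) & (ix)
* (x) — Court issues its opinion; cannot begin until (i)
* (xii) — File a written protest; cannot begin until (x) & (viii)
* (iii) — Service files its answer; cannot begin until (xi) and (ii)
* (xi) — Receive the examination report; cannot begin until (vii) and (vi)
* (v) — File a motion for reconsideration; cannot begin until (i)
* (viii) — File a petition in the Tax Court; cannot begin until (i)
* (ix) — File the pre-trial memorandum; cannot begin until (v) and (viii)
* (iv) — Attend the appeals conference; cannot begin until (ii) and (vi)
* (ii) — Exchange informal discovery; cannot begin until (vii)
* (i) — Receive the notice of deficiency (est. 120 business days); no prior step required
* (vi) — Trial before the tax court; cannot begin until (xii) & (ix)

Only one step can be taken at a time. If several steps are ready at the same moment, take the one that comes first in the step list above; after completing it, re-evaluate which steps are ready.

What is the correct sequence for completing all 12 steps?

(i) → (x) → (v) → (viii) → (xii) → (ix) → (vii) → (ii) → (vi) → (xi) → (iii) → (iv)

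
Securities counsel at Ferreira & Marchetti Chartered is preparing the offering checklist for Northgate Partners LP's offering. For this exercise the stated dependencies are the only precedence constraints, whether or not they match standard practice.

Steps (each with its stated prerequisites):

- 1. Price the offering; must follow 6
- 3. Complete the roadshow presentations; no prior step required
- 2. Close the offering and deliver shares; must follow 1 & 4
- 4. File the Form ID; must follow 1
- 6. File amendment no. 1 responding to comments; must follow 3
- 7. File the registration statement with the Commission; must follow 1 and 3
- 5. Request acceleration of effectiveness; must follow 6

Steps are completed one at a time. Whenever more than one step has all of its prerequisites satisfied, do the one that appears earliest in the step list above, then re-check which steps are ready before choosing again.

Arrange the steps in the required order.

3, 6, 1, 4, 2, 7, 5

Only 3 has no prerequisites, so it is first.
Next only 6 has its prerequisites met → 6.
Now 1 and 5 have their prerequisites met. 1 is listed earlier, so 1 next.
4 and 7 now also ready, so the ready set is {4, 7, 5}; 4 is listed earlier → 4.
2 now also ready, so the ready set is {2, 7, 5}; 2 is listed earlier → 2.
7 and 5 are both available; 7 is listed earlier → 7.
5 needed 6, now all done → 5.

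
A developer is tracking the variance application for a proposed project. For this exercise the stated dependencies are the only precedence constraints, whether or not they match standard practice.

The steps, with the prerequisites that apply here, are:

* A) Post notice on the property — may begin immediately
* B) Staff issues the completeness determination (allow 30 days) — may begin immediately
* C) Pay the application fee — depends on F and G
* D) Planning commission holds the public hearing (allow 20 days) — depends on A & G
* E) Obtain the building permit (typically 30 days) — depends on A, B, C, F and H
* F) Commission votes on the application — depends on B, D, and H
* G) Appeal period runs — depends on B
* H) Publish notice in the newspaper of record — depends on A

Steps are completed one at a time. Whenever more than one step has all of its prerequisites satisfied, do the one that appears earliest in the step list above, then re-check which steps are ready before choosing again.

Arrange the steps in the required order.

A, B, G, D, H, F, C, E

A and B have no prerequisites; A is listed earlier, so A is first.
Ready: B and H. B is listed earlier → B.
G now also ready, so the ready set is {G, H}; G is listed earlier → G.
D and H are both available; D is listed earlier → D.
H is the only step now ready → H.
That leaves F as the only ready step → F.
C needed F and G, now all done → C.
E needed A, B, C, F and H, now all done → E.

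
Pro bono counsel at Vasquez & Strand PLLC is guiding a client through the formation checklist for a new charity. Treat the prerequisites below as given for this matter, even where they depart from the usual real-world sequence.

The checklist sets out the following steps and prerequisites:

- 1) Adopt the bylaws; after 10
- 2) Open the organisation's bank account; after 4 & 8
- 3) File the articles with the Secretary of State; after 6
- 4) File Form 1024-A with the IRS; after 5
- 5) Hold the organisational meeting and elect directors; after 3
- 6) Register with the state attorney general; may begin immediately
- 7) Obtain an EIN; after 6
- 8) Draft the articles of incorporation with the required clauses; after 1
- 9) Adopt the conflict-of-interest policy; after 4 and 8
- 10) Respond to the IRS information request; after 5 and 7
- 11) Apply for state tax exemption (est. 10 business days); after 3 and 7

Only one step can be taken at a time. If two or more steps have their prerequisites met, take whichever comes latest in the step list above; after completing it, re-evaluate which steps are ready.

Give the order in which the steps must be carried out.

6, 7, 3, 11, 5, 10, 4, 1, 8, 9, 2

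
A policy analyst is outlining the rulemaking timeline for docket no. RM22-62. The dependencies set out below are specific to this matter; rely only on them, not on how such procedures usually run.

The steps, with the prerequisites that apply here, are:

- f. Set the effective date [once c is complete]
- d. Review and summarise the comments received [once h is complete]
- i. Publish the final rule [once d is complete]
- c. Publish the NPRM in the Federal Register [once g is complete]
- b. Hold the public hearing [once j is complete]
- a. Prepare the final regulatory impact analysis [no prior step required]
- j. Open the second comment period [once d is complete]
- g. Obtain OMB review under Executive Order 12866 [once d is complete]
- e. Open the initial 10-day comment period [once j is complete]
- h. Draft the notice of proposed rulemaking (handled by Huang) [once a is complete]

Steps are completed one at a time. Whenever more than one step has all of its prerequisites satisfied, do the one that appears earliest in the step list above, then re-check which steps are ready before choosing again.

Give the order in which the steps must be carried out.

a has no prerequisites → a first.
h is the only step now ready → h.
d is the only step now ready → d.
i, j and g are all available; i is listed earlier → i.
Now j and g have their prerequisites met. j is listed earlier, so j next.
Ready: b, g and e. b is listed earlier → b.
Now g and e have their prerequisites met. g is listed earlier, so g next.
Now c and e have their prerequisites met. c is listed earlier, so c next.
f now also ready, so the ready set is {f, e}; f is listed earlier → f.
Next only e has its prerequisites met → e.

a → h → d → i → j → b → g → c → f → e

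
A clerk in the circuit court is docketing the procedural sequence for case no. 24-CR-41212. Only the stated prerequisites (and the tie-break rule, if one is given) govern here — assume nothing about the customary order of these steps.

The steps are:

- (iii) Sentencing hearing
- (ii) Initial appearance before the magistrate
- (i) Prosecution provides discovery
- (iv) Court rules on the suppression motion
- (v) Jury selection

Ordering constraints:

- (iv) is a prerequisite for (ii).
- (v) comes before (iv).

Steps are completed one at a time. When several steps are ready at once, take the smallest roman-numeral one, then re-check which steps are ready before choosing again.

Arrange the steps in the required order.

(i) (iii) (v) (iv) (ii)

(i), (iii) and (v) have no prerequisites; (i) has the earlier label, so (i) is first.
(iii) and (v) are both available; (iii) has the earlier label → (iii).
That leaves (v) as the only ready step → (v).
(iv) needed (v), now all done → (iv).
That leaves (ii) as the only ready step → (ii).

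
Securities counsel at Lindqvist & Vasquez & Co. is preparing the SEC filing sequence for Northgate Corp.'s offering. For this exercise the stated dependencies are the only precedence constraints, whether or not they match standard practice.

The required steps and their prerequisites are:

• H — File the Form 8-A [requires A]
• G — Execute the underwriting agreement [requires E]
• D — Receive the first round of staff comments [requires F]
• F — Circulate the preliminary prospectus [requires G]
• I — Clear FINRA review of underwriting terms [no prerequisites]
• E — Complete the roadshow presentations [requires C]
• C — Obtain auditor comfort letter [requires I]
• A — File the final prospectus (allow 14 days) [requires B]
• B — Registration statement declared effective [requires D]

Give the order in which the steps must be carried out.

Only I has no prerequisites, so it is first.
C needed I, now all done → C.
E needed C, now all done → E.
Next only G has its prerequisites met → G.
F needed G, now all done → F.
Next only D has its prerequisites met → D.
B is the only step now ready → B.
A needed B, now all done → A.
H needed A, now all done → H.

I, C, E, G, F, D, B, A, H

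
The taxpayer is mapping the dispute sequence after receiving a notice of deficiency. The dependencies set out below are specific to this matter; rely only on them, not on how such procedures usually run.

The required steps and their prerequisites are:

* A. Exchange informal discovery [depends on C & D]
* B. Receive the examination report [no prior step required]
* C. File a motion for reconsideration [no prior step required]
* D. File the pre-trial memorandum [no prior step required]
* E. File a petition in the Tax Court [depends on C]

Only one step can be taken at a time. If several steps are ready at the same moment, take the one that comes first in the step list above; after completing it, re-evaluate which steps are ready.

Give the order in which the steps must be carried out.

B C D A E

Nothing is required for B, C and D. B is listed earlier → B first.
Ready: C and D. C is listed earlier → C.
E now also ready, so the ready set is {D, E}; D is listed earlier → D.
A now also ready, so the ready set is {A, E}; A is listed earlier → A.
E needed C, now all done → E.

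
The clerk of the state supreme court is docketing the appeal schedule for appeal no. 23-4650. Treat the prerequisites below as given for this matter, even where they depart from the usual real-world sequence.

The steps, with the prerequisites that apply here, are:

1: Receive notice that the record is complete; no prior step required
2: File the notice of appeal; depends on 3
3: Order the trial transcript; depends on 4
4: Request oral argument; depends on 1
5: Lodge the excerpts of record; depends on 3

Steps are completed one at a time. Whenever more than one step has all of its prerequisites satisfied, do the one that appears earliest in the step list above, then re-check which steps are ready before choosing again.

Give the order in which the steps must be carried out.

Only 1 has no prerequisites, so it is first.
4 is the only step now ready → 4.
3 needed 4, now all done → 3.
Now 2 and 5 have their prerequisites met. 2 is listed earlier, so 2 next.
5 needed 3, now all done → 5.

1 4 3 2 5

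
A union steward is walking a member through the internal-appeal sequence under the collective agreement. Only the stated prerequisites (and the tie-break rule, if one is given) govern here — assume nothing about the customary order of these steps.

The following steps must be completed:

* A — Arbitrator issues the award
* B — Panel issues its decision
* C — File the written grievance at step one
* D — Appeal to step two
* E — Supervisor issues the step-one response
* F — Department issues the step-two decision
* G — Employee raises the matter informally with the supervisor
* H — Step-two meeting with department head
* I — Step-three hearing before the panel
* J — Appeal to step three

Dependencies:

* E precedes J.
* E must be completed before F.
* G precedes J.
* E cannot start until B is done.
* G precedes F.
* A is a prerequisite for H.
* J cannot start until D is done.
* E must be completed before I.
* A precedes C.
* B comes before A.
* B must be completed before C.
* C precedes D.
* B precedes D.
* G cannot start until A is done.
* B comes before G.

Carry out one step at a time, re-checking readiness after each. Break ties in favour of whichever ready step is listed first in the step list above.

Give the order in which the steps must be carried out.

B A C D E G F H I J

B is the only step with nothing outstanding, so it goes first.
A and E are both available; A is listed earlier → A.
C, G and H now also ready, so the ready set is {C, E, G, H}; C is listed earlier → C.
D, E, G and H are all available; D is listed earlier → D.
E, G and H are all available; E is listed earlier → E.
I now also ready, so the ready set is {G, H, I}; G is listed earlier → G.
Ready: F, H, I and J. F is listed earlier → F.
Now H, I and J have their prerequisites met. H is listed earlier, so H next.
Ready: I and J. I is listed earlier → I.
Next only J has its prerequisites met → J.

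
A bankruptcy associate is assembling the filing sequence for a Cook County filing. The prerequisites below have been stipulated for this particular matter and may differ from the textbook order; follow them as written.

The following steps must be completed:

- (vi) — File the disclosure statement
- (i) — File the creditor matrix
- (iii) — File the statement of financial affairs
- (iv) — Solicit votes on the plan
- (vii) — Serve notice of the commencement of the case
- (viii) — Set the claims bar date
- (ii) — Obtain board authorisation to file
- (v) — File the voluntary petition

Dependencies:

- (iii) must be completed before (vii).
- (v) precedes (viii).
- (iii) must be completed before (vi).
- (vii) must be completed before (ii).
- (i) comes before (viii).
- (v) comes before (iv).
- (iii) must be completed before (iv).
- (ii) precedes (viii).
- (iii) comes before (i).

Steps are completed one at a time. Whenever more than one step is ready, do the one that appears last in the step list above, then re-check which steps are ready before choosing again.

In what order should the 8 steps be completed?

(v), (iii), (vii), (ii), (iv), (i), (viii), (vi)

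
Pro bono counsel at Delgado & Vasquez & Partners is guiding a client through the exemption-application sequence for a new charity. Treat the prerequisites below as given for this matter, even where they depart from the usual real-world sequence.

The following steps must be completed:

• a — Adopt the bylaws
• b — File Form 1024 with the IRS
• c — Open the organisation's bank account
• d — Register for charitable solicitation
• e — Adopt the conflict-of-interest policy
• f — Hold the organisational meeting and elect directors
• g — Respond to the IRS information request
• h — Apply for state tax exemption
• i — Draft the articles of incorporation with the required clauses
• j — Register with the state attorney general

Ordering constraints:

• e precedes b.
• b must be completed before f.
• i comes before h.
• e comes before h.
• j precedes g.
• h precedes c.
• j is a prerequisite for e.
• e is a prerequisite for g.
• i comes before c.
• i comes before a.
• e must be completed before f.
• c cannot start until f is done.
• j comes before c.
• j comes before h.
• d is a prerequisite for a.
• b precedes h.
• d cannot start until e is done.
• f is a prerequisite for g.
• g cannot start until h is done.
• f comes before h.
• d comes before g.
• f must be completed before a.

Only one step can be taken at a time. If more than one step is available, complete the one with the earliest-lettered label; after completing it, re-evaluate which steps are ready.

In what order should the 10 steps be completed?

i → j → e → b → d → f → a → h → c → g

i and j have no prerequisites; i has the earlier label, so i is first.
j is the only step now ready → j.
Next only e has its prerequisites met → e.
Ready: b and d. b has the earlier label → b.
Now d and f have their prerequisites met. d has the earlier label, so d next.
Next only f has its prerequisites met → f.
Now a and h have their prerequisites met. a has the earlier label, so a next.
Next only h has its prerequisites met → h.
Now c and g have their prerequisites met. c has the earlier label, so c next.
g needed d, e, f, h and j, now all done → g.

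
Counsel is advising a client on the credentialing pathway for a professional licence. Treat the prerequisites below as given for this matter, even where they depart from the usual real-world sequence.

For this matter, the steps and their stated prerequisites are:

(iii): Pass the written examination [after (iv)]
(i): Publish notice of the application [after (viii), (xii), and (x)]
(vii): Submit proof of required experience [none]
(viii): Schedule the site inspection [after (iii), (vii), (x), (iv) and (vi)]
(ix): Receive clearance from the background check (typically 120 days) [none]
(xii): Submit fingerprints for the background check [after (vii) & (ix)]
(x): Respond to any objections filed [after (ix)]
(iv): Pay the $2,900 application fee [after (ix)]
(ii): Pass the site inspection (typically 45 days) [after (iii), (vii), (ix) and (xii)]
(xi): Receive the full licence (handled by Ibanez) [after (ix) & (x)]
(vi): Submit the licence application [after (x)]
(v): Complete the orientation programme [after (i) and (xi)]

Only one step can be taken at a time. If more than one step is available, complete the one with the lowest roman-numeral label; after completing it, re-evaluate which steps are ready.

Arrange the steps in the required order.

(vii) → (ix) → (iv) → (iii) → (x) → (vi) → (viii) → (xi) → (xii) → (i) → (ii) → (v)

Nothing is required for (vii) and (ix). (vii) has the earlier label → (vii) first.
Next only (ix) has its prerequisites met → (ix).
Now (iv), (x) and (xii) have their prerequisites met. (iv) has the earlier label, so (iv) next.
Now (iii), (x) and (xii) have their prerequisites met. (iii) has the earlier label, so (iii) next.
Ready: (x) and (xii). (x) has the earlier label → (x).
Ready: (vi), (xi) and (xii). (vi) has the earlier label → (vi).
Ready: (viii), (xi) and (xii). (viii) has the earlier label → (viii).
(xi) and (xii) are both available; (xi) has the earlier label → (xi).
(xii) is the only step now ready → (xii).
Now (i) and (ii) have their prerequisites met. (i) has the earlier label, so (i) next.
(v) now also ready, so the ready set is {(ii), (v)}; (ii) has the earlier label → (ii).
Next only (v) has its prerequisites met → (v).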